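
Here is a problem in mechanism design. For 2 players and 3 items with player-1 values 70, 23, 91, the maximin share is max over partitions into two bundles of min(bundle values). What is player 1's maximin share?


Step 1: Item values = 70, 23, 91
Step 2: Enumerate all 2-bundle partitions and take the smaller bundle:
  Partition 1: {70} vs {23,91} -> bundles 70, 114; min = 70
  Partition 2: {23} vs {70,91} -> bundles 23, 161; min = 23
  Partition 3: {91} vs {70,23} -> bundles 91, 93; min = 91
Step 3: MMS = max(70, 23, 91) = 91

91


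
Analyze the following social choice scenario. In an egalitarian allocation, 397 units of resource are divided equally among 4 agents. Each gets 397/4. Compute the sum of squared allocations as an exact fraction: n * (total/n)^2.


Step 1: Each agent's share = 397/4
Step 2: Square of each share = (397/4)^2 = 157609/16
Step 3: Sum of squares = 4 * 157609/16 = 157609/4

157609/4


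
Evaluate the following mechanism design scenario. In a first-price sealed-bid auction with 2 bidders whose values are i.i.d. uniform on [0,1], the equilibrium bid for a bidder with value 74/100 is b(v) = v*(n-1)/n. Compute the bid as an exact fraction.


Step 1: The symmetric BNE bidding function is b(v) = v * (n-1) / n
Step 2: Substitute v = 37/50 and n = 2
Step 3: b = 37/50 * 1/2
Step 4: b = 37/100

37/100


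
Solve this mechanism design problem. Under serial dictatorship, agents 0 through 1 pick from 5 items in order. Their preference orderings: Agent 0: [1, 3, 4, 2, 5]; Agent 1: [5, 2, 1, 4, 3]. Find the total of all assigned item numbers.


Step 1: Agent 0 picks item 1
Step 2: Agent 1 picks item 5
Step 3: Sum = 1 + 5 = 6

6


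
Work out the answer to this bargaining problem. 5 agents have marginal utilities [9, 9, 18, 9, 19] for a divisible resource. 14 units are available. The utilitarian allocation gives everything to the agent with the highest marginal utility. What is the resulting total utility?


Step 1: The marginal utilities are [9, 9, 18, 9, 19]
Step 2: The highest marginal utility is 19
Step 3: All 14 units go to that agent
Step 4: Total utility = 19 * 14 = 266

266


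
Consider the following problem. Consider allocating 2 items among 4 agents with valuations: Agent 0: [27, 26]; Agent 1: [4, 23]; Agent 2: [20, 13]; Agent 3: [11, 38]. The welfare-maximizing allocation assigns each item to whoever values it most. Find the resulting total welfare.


Step 1: For each item, find the maximum value among all agents.
Step 2: Item 0 -> Agent 0 (value 27)
Step 3: Item 1 -> Agent 3 (value 38)
Step 4: Total welfare = 27 + 38 = 65

65


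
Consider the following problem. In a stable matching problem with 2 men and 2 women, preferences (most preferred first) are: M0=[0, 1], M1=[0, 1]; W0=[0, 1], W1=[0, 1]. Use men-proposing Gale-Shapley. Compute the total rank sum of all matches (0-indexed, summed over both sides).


Step 1: Run Gale-Shapley (men propose, women hold best offer):
  M0 proposes to W0; she accepts
  M1 proposes to W0; rejected
  M1 proposes to W1; she accepts
Step 2: Final matching: W0-M0, W1-M1
Step 3: 0-indexed ranks (man's rank of his match, then woman's): 0 + 0 + 1 + 1
Step 4: Total rank sum = 2

2


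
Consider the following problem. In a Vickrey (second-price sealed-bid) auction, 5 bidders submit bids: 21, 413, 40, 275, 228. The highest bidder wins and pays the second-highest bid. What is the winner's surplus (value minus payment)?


Step 1: Sort bids in descending order: 413, 275, 228, 40, 21
Step 2: The winning bid is the highest: 413
Step 3: The payment equals the second-highest bid: 275
Step 4: Surplus = winner's bid - payment = 413 - 275 = 138

138


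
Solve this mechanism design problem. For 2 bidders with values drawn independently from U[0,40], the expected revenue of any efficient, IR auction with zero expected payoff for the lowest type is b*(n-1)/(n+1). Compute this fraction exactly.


Step 1: By Revenue Equivalence, expected revenue = b*(n-1)/(n+1)
Step 2: Substituting n = 2, b = 40
Step 3: Revenue = 40*(2-1)/(2+1) = 40*1/3
Step 4: Revenue = 40/3

40/3


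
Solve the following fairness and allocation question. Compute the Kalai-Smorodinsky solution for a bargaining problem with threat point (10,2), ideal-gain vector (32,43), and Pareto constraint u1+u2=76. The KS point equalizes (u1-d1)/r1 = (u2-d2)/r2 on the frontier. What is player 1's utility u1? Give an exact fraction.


Step 1: At the KS point, (u1-d1)/r1 = (u2-d2)/r2 = t and u1+u2 = 76
Step 2: u1 = d1 + r1*t and u2 = d2 + r2*t, so (d1 + r1*t) + (d2 + r2*t) = 76
Step 3: t = (76 - 10 - 2)/(32 + 43) = 64/75
Step 4: u1 = d1 + r1*t = 10 + 32 * 64/75 = 2798/75
Step 5: (Check: u2 = d2 + r2*t = 2902/75; u1+u2 = 2798/75 + 2902/75 = 76, on the frontier.)

2798/75


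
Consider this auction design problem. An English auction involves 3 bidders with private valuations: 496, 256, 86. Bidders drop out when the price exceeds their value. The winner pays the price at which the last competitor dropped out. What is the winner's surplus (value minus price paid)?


Step 1: Identify the highest value: 496
Step 2: Identify the second-highest value: 256
Step 3: The final price = second-highest value = 256
Step 4: Surplus = 496 - 256 = 240

240


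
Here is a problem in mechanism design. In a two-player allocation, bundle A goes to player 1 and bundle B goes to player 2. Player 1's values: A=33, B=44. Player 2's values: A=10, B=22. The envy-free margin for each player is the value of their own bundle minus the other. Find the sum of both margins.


Step 1: Player 1's margin = v1(A) - v1(B) = 33 - 44 = -11
Step 2: Player 2's margin = v2(B) - v2(A) = 22 - 10 = 12
Step 3: Total margin = -11 + 12 = 1

1


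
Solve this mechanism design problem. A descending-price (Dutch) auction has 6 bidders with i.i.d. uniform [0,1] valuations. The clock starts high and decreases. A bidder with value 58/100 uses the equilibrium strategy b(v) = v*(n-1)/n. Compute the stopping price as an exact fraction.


Step 1: Dutch auctions are strategically equivalent to first-price auctions
Step 2: The equilibrium bid is b(v) = v*(n-1)/n
Step 3: b = 29/50 * 5/6
Step 4: b = 29/60

29/60


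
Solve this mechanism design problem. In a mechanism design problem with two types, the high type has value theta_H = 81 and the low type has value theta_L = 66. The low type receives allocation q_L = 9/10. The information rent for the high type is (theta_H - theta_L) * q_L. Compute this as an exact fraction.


Step 1: theta_H - theta_L = 81 - 66 = 15
Step 2: Information rent = (theta_H - theta_L) * q_L
Step 3: = 15 * 9/10
Step 4: = 27/2

27/2


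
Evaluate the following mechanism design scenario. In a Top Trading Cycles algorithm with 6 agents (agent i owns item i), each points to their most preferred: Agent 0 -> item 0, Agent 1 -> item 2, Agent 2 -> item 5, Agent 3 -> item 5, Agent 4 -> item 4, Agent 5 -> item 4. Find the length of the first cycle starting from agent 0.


Step 1: Trace the pointer graph from agent 0: 0 -> 0
Step 2: A cycle is detected when we revisit agent 0
Step 3: The cycle is: 0 -> 0
Step 4: Cycle length = 1

1


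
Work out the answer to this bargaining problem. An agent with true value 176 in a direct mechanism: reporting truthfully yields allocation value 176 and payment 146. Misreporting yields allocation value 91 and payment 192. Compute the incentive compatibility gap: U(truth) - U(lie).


Step 1: U(truth) = value - payment = 176 - 146 = 30
Step 2: U(lie) = allocation - payment = 91 - 192 = -101
Step 3: IC gap = 30 - (-101) = 131

131


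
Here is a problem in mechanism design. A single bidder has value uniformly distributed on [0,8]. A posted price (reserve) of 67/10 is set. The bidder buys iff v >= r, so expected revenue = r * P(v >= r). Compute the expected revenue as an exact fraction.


Step 1: Posted price r = 67/10, value support [0,8]
Step 2: P(v >= r) = (8 - 67/10)/8 = 13/80
Step 3: Expected revenue = r * P(v >= r) = 67/10 * 13/80
Step 4: Revenue = 871/800

871/800


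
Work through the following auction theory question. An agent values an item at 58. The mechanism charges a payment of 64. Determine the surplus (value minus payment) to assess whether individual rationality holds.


Step 1: Surplus = value - payment = 58 - 64 = -6
Step 2: IR is violated (surplus < 0)

-6


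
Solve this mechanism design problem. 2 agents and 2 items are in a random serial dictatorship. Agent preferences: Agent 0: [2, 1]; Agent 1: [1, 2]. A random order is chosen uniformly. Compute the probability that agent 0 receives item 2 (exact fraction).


Step 1: Agent 0 wants item 2
Step 2: There are 2 possible orderings of agents
Step 3: In 2 orderings, agent 0 gets item 2
Step 4: Probability = 2/2 = 1

1


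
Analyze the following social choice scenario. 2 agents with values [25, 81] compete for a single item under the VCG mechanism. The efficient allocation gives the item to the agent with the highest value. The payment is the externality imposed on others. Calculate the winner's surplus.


Step 1: The winner is the agent with the highest value: agent 1 with value 81
Step 2: Values of other agents: [25]
Step 3: VCG payment = max of others' values = 25
Step 4: Surplus = 81 - 25 = 56

56


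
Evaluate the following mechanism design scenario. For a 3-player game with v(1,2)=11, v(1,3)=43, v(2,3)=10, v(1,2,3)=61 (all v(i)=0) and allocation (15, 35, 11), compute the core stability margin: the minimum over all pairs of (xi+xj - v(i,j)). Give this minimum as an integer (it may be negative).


Step 1: Slack for coalition (1,2): x1+x2 - v12 = 50 - 11 = 39
Step 2: Slack for coalition (1,3): x1+x3 - v13 = 26 - 43 = -17
Step 3: Slack for coalition (2,3): x2+x3 - v23 = 46 - 10 = 36
Step 4: Minimum slack = min(39, -17, 36) = -17, attained by (1,3); coalition (1,3) can block (slack < 0), so the allocation is not in the core

-17


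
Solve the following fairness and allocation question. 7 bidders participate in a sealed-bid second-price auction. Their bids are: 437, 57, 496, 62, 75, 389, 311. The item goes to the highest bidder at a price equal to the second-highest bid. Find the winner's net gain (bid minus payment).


Step 1: Sort bids in descending order: 496, 437, 389, 311, 75, 62, 57
Step 2: The winning bid is the highest: 496
Step 3: The payment equals the second-highest bid: 437
Step 4: Surplus = winner's bid - payment = 496 - 437 = 59

59


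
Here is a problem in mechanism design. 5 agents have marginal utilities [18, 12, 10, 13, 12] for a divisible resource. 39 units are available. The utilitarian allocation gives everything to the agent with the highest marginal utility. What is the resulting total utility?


Step 1: The marginal utilities are [18, 12, 10, 13, 12]
Step 2: The highest marginal utility is 18
Step 3: All 39 units go to that agent
Step 4: Total utility = 18 * 39 = 702

702


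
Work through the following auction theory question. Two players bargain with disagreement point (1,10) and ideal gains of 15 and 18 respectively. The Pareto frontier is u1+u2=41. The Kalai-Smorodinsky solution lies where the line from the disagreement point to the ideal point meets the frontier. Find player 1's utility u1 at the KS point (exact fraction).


Step 1: At the KS point, (u1-d1)/r1 = (u2-d2)/r2 = t and u1+u2 = 41
Step 2: u1 = d1 + r1*t and u2 = d2 + r2*t, so (d1 + r1*t) + (d2 + r2*t) = 41
Step 3: t = (41 - 1 - 10)/(15 + 18) = 30/33 = 10/11
Step 4: u1 = d1 + r1*t = 1 + 15 * 10/11 = 161/11
Step 5: (Check: u2 = d2 + r2*t = 290/11; u1+u2 = 161/11 + 290/11 = 41, on the frontier.)

161/11


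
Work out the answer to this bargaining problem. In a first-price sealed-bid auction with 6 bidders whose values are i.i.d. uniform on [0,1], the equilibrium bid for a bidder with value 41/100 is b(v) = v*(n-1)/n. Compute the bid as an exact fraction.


Step 1: The symmetric BNE bidding function is b(v) = v * (n-1) / n
Step 2: Substitute v = 41/100 and n = 6
Step 3: b = 41/100 * 5/6
Step 4: b = 41/120

41/120


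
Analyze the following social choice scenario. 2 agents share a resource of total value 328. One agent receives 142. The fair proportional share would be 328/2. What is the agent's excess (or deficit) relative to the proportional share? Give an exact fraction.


Step 1: Proportional share = 328/2 = 164
Step 2: Agent's actual allocation = 142
Step 3: Excess = 142 - 164 = -22

-22


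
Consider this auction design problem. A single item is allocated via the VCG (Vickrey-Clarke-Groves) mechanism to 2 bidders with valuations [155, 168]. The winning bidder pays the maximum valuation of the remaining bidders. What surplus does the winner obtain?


Step 1: The winner is the agent with the highest value: agent 1 with value 168
Step 2: Values of other agents: [155]
Step 3: VCG payment = max of others' values = 155
Step 4: Surplus = 168 - 155 = 13

13


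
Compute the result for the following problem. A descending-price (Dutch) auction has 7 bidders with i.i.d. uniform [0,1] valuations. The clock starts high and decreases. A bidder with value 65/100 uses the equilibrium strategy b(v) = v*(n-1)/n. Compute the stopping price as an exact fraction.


Step 1: Dutch auctions are strategically equivalent to first-price auctions
Step 2: The equilibrium bid is b(v) = v*(n-1)/n
Step 3: b = 13/20 * 6/7
Step 4: b = 39/70

39/70


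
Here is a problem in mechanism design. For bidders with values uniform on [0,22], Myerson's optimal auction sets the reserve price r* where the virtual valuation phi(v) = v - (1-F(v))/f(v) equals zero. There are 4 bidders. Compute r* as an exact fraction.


Step 1: For U[0,22], F(v) = v/22 and f(v) = 1/22
Step 2: phi(v) = v - (1 - v/22)/(1/22) = v - (22 - v) = 2v - 22
Step 3: Set phi(r*) = 0: 2r* - 22 = 0
Step 4: r* = 22/2 = 11 (the number of bidders n = 4 does not enter)

11


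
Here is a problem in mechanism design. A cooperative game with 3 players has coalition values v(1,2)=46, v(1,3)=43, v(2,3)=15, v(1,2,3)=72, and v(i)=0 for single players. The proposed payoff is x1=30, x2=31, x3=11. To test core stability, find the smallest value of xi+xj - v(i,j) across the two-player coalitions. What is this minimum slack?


Step 1: Slack for coalition (1,2): x1+x2 - v12 = 61 - 46 = 15
Step 2: Slack for coalition (1,3): x1+x3 - v13 = 41 - 43 = -2
Step 3: Slack for coalition (2,3): x2+x3 - v23 = 42 - 15 = 27
Step 4: Minimum slack = min(15, -2, 27) = -2, attained by (1,3); coalition (1,3) can block (slack < 0), so the allocation is not in the core

-2


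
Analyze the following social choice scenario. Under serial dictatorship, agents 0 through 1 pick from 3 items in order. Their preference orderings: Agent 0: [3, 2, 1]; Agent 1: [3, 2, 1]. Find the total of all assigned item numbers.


Step 1: Agent 0 picks item 3
Step 2: Agent 1 picks item 2
Step 3: Sum = 3 + 2 = 5

5


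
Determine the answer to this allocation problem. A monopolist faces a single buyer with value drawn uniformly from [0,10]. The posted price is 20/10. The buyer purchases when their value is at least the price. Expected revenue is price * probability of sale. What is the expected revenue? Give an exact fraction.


Step 1: Posted price r = 2, value support [0,10]
Step 2: P(v >= r) = (10 - 2)/10 = 4/5
Step 3: Expected revenue = r * P(v >= r) = 2 * 4/5
Step 4: Revenue = 8/5

8/5


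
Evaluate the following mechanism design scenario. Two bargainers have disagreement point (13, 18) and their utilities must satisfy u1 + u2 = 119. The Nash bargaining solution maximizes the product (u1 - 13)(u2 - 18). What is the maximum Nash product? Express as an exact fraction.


Step 1: The Nash solution splits surplus symmetrically above the disagreement point
Step 2: u1 = (total + d1 - d2)/2 = (119 + 13 - 18)/2 = 57
Step 3: u2 = (total - d1 + d2)/2 = (119 - 13 + 18)/2 = 62
Step 4: Nash product = (57 - 13) * (62 - 18)
Step 5: = 44 * 44 = 1936

1936


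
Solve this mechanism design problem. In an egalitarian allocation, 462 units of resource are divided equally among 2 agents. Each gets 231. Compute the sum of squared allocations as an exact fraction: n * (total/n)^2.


Step 1: Each agent's share = 462/2 = 231
Step 2: Square of each share = (231)^2 = 53361
Step 3: Sum of squares = 2 * 53361 = 106722

106722


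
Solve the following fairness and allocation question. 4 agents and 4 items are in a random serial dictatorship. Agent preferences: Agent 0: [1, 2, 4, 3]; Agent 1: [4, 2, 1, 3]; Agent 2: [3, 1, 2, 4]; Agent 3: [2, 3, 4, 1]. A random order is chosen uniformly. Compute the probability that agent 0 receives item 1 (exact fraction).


Step 1: Agent 0 wants item 1
Step 2: There are 24 possible orderings of agents
Step 3: In 24 orderings, agent 0 gets item 1
Step 4: Probability = 24/24 = 1

1


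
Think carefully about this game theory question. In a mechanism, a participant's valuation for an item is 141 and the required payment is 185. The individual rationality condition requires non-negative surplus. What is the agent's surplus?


Step 1: Surplus = value - payment = 141 - 185 = -44
Step 2: IR is violated (surplus < 0)

-44


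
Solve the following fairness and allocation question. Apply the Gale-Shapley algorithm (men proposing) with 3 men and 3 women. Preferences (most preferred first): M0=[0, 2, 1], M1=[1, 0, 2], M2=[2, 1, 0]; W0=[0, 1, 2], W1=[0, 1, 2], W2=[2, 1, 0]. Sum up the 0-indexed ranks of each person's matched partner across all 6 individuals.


Step 1: Run Gale-Shapley (men propose, women hold best offer):
  M0 proposes to W0; she accepts
  M1 proposes to W1; she accepts
  M2 proposes to W2; she accepts
Step 2: Final matching: W0-M0, W1-M1, W2-M2
Step 3: 0-indexed ranks (man's rank of his match, then woman's): 0 + 0 + 0 + 1 + 0 + 0
Step 4: Total rank sum = 1

1


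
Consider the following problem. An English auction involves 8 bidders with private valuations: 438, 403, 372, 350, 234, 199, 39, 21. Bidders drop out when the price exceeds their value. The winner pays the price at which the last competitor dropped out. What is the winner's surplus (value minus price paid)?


Step 1: Identify the highest value: 438
Step 2: Identify the second-highest value: 403
Step 3: The final price = second-highest value = 403
Step 4: Surplus = 438 - 403 = 35

35


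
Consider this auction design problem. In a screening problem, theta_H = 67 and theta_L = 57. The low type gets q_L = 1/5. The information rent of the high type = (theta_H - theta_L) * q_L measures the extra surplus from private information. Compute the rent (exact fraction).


Step 1: theta_H - theta_L = 67 - 57 = 10
Step 2: Information rent = (theta_H - theta_L) * q_L
Step 3: = 10 * 1/5
Step 4: = 2

2


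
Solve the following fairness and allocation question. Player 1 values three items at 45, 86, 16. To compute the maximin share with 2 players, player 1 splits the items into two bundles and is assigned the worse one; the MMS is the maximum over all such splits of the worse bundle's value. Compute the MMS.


Step 1: Item values = 45, 86, 16
Step 2: Enumerate all 2-bundle partitions and take the smaller bundle:
  Partition 1: {45} vs {86,16} -> bundles 45, 102; min = 45
  Partition 2: {86} vs {45,16} -> bundles 86, 61; min = 61
  Partition 3: {16} vs {45,86} -> bundles 16, 131; min = 16
Step 3: MMS = max(45, 61, 16) = 61

61


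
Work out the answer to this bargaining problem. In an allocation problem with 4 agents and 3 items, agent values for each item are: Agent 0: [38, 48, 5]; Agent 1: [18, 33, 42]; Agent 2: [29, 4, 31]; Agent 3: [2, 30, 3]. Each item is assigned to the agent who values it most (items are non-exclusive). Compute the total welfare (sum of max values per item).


Step 1: For each item, find the maximum value among all agents.
Step 2: Item 0 -> Agent 0 (value 38)
Step 3: Item 1 -> Agent 0 (value 48)
Step 4: Item 2 -> Agent 1 (value 42)
Step 5: Total welfare = 38 + 48 + 42 = 128

128


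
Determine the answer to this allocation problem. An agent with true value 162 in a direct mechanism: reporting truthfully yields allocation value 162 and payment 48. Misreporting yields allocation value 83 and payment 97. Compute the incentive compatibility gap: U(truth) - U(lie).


Step 1: U(truth) = value - payment = 162 - 48 = 114
Step 2: U(lie) = allocation - payment = 83 - 97 = -14
Step 3: IC gap = 114 - (-14) = 128

128


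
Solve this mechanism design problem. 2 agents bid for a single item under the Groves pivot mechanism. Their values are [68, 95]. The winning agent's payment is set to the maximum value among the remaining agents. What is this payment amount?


Step 1: The efficient winner is agent 1 with value 95
Step 2: Other agents' values: [68]
Step 3: Pivot payment = max(others) = 68
Step 4: The winner pays 68

68


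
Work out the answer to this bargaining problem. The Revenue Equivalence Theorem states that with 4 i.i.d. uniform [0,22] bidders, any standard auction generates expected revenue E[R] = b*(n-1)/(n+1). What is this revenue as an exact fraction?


Step 1: By Revenue Equivalence, expected revenue = b*(n-1)/(n+1)
Step 2: Substituting n = 4, b = 22
Step 3: Revenue = 22*(4-1)/(4+1) = 22*3/5
Step 4: Revenue = 66/5

66/5


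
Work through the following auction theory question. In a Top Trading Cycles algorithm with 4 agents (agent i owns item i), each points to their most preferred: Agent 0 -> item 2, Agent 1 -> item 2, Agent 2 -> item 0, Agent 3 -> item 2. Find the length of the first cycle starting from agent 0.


Step 1: Trace the pointer graph from agent 0: 0 -> 2 -> 0
Step 2: A cycle is detected when we revisit agent 0
Step 3: The cycle is: 0 -> 2 -> 0
Step 4: Cycle length = 2

2


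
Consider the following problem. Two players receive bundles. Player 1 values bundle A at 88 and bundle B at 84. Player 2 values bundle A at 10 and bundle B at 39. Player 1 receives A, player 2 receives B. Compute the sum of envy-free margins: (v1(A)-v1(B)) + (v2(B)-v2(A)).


Step 1: Player 1's margin = v1(A) - v1(B) = 88 - 84 = 4
Step 2: Player 2's margin = v2(B) - v2(A) = 39 - 10 = 29
Step 3: Total margin = 4 + 29 = 33

33


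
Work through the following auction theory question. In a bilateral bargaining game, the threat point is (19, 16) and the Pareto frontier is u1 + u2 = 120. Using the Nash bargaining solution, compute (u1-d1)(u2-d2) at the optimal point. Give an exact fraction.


Step 1: The Nash solution splits surplus symmetrically above the disagreement point
Step 2: u1 = (total + d1 - d2)/2 = (120 + 19 - 16)/2 = 123/2
Step 3: u2 = (total - d1 + d2)/2 = (120 - 19 + 16)/2 = 117/2
Step 4: Nash product = (123/2 - 19) * (117/2 - 16)
Step 5: = 85/2 * 85/2 = 7225/4

7225/4


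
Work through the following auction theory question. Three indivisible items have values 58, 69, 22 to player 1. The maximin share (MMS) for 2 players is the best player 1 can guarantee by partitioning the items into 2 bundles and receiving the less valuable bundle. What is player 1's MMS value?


Step 1: Item values = 58, 69, 22
Step 2: Enumerate all 2-bundle partitions and take the smaller bundle:
  Partition 1: {58} vs {69,22} -> bundles 58, 91; min = 58
  Partition 2: {69} vs {58,22} -> bundles 69, 80; min = 69
  Partition 3: {22} vs {58,69} -> bundles 22, 127; min = 22
Step 3: MMS = max(58, 69, 22) = 69

69


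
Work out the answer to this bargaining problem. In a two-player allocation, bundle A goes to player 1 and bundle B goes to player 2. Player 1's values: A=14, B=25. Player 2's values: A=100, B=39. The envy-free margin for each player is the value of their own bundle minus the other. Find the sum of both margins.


Step 1: Player 1's margin = v1(A) - v1(B) = 14 - 25 = -11
Step 2: Player 2's margin = v2(B) - v2(A) = 39 - 100 = -61
Step 3: Total margin = -11 + -61 = -72

-72


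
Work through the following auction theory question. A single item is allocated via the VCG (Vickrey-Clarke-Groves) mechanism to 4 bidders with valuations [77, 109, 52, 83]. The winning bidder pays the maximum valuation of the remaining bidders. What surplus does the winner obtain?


Step 1: The winner is the agent with the highest value: agent 1 with value 109
Step 2: Values of other agents: [77, 52, 83]
Step 3: VCG payment = max of others' values = 83
Step 4: Surplus = 109 - 83 = 26

26


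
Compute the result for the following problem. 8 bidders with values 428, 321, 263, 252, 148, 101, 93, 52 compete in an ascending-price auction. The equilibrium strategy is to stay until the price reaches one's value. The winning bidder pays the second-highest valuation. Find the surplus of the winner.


Step 1: Identify the highest value: 428
Step 2: Identify the second-highest value: 321
Step 3: The final price = second-highest value = 321
Step 4: Surplus = 428 - 321 = 107

107


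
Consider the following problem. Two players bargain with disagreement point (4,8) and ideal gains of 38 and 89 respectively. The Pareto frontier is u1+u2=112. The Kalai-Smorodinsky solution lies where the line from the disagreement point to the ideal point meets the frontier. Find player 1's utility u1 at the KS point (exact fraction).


Step 1: At the KS point, (u1-d1)/r1 = (u2-d2)/r2 = t and u1+u2 = 112
Step 2: u1 = d1 + r1*t and u2 = d2 + r2*t, so (d1 + r1*t) + (d2 + r2*t) = 112
Step 3: t = (112 - 4 - 8)/(38 + 89) = 100/127
Step 4: u1 = d1 + r1*t = 4 + 38 * 100/127 = 4308/127
Step 5: (Check: u2 = d2 + r2*t = 9916/127; u1+u2 = 4308/127 + 9916/127 = 112, on the frontier.)

4308/127


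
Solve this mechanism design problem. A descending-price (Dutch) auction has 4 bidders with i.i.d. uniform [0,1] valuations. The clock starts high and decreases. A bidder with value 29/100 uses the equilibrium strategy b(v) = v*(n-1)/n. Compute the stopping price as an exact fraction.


Step 1: Dutch auctions are strategically equivalent to first-price auctions
Step 2: The equilibrium bid is b(v) = v*(n-1)/n
Step 3: b = 29/100 * 3/4
Step 4: b = 87/400

87/400


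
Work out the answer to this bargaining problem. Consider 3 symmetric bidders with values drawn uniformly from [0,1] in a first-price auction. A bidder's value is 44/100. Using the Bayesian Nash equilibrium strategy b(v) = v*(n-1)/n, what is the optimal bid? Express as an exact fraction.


Step 1: The symmetric BNE bidding function is b(v) = v * (n-1) / n
Step 2: Substitute v = 11/25 and n = 3
Step 3: b = 11/25 * 2/3
Step 4: b = 22/75

22/75


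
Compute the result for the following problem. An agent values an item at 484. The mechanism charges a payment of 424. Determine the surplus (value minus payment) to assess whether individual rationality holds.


Step 1: Surplus = value - payment = 484 - 424 = 60
Step 2: IR is satisfied (surplus >= 0)

60


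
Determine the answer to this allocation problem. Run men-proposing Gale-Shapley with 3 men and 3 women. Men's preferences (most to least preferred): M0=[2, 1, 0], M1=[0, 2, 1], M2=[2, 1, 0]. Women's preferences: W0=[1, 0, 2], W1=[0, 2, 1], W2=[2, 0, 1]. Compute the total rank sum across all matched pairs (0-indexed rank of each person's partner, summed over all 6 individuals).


Step 1: Run Gale-Shapley (men propose, women hold best offer):
  M0 proposes to W2; she accepts
  M1 proposes to W0; she accepts
  M2 proposes to W2; she switches from M0
  M0 proposes to W1; she accepts
Step 2: Final matching: W0-M1, W1-M0, W2-M2
Step 3: 0-indexed ranks (man's rank of his match, then woman's): 0 + 0 + 1 + 0 + 0 + 0
Step 4: Total rank sum = 1

1


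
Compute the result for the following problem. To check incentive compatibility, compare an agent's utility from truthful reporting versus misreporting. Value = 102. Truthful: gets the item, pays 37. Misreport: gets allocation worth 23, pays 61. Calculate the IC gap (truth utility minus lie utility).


Step 1: U(truth) = value - payment = 102 - 37 = 65
Step 2: U(lie) = allocation - payment = 23 - 61 = -38
Step 3: IC gap = 65 - (-38) = 103

103


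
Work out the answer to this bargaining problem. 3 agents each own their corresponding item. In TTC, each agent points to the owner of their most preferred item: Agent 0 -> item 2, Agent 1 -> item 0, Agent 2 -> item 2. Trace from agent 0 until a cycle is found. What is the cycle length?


Step 1: Trace the pointer graph from agent 0: 0 -> 2 -> 2
Step 2: A cycle is detected when we revisit agent 2
Step 3: The cycle is: 2 -> 2
Step 4: Cycle length = 1

1


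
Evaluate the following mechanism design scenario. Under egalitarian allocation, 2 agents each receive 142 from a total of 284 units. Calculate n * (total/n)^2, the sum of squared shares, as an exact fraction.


Step 1: Each agent's share = 284/2 = 142
Step 2: Square of each share = (142)^2 = 20164
Step 3: Sum of squares = 2 * 20164 = 40328

40328


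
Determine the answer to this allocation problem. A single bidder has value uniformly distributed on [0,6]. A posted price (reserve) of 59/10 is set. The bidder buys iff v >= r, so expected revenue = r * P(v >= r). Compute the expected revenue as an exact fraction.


Step 1: Posted price r = 59/10, value support [0,6]
Step 2: P(v >= r) = (6 - 59/10)/6 = 1/60
Step 3: Expected revenue = r * P(v >= r) = 59/10 * 1/60
Step 4: Revenue = 59/600

59/600


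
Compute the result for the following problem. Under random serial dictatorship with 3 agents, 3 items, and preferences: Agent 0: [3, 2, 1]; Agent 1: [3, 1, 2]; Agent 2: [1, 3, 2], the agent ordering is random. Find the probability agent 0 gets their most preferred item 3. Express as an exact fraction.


Step 1: Agent 0 wants item 3
Step 2: There are 6 possible orderings of agents
Step 3: In 3 orderings, agent 0 gets item 3
Step 4: Probability = 3/6 = 1/2

1/2


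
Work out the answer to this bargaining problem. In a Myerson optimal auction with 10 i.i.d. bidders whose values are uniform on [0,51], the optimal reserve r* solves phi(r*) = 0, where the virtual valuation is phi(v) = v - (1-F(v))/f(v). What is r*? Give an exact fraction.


Step 1: For U[0,51], F(v) = v/51 and f(v) = 1/51
Step 2: phi(v) = v - (1 - v/51)/(1/51) = v - (51 - v) = 2v - 51
Step 3: Set phi(r*) = 0: 2r* - 51 = 0
Step 4: r* = 51/2 (the number of bidders n = 10 does not enter)

51/2


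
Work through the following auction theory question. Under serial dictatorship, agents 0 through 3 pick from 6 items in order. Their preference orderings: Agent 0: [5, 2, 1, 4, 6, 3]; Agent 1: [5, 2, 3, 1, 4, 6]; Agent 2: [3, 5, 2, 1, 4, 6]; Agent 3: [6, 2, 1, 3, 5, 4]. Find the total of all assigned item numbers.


Step 1: Agent 0 picks item 5
Step 2: Agent 1 picks item 2
Step 3: Agent 2 picks item 3
Step 4: Agent 3 picks item 6
Step 5: Sum = 5 + 2 + 3 + 6 = 16

16


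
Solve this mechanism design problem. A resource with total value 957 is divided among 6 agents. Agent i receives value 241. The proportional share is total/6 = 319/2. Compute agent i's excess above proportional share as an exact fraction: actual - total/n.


Step 1: Proportional share = 957/6 = 319/2
Step 2: Agent's actual allocation = 241
Step 3: Excess = 241 - 319/2 = 163/2

163/2


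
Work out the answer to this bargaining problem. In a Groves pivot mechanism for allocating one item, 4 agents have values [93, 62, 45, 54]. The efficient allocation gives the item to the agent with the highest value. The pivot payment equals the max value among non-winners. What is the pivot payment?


Step 1: The efficient winner is agent 0 with value 93
Step 2: Other agents' values: [62, 45, 54]
Step 3: Pivot payment = max(others) = 62
Step 4: The winner pays 62

62


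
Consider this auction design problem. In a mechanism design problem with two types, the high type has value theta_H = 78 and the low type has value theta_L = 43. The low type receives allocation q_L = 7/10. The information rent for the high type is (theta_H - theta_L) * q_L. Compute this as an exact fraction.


Step 1: theta_H - theta_L = 78 - 43 = 35
Step 2: Information rent = (theta_H - theta_L) * q_L
Step 3: = 35 * 7/10
Step 4: = 49/2

49/2


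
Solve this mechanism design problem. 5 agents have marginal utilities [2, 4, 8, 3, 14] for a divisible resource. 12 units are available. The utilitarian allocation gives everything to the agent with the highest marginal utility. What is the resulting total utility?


Step 1: The marginal utilities are [2, 4, 8, 3, 14]
Step 2: The highest marginal utility is 14
Step 3: All 12 units go to that agent
Step 4: Total utility = 14 * 12 = 168

168


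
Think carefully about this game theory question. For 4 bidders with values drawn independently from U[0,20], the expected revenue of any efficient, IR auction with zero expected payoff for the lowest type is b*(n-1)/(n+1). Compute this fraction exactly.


Step 1: By Revenue Equivalence, expected revenue = b*(n-1)/(n+1)
Step 2: Substituting n = 4, b = 20
Step 3: Revenue = 20*(4-1)/(4+1) = 20*3/5
Step 4: Revenue = 60/5 = 12

12


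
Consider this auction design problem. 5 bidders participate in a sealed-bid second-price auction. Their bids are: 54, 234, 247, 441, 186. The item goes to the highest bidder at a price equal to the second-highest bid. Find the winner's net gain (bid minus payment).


Step 1: Sort bids in descending order: 441, 247, 234, 186, 54
Step 2: The winning bid is the highest: 441
Step 3: The payment equals the second-highest bid: 247
Step 4: Surplus = winner's bid - payment = 441 - 247 = 194

194


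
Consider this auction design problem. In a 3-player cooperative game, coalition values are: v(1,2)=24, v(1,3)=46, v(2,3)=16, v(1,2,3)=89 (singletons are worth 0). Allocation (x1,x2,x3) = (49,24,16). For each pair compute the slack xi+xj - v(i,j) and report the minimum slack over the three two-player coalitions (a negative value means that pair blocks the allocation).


Step 1: Slack for coalition (1,2): x1+x2 - v12 = 73 - 24 = 49
Step 2: Slack for coalition (1,3): x1+x3 - v13 = 65 - 46 = 19
Step 3: Slack for coalition (2,3): x2+x3 - v23 = 40 - 16 = 24
Step 4: Minimum slack = min(49, 19, 24) = 19, attained by (1,3); no pair can gain by deviating, so the allocation is in the core

19


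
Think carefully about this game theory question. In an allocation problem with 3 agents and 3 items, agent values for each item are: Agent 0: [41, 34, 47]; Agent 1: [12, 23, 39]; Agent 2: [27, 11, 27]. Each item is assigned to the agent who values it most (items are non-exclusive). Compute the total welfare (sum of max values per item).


Step 1: For each item, find the maximum value among all agents.
Step 2: Item 0 -> Agent 0 (value 41)
Step 3: Item 1 -> Agent 0 (value 34)
Step 4: Item 2 -> Agent 0 (value 47)
Step 5: Total welfare = 41 + 34 + 47 = 122

122


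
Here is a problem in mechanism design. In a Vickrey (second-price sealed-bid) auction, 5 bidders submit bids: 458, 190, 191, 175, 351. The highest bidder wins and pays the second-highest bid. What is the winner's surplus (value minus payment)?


Step 1: Sort bids in descending order: 458, 351, 191, 190, 175
Step 2: The winning bid is the highest: 458
Step 3: The payment equals the second-highest bid: 351
Step 4: Surplus = winner's bid - payment = 458 - 351 = 107

107


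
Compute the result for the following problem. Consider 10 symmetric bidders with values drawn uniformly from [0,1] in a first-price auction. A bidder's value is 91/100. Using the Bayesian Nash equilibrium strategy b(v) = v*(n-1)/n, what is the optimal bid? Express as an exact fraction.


Step 1: The symmetric BNE bidding function is b(v) = v * (n-1) / n
Step 2: Substitute v = 91/100 and n = 10
Step 3: b = 91/100 * 9/10
Step 4: b = 819/1000

819/1000


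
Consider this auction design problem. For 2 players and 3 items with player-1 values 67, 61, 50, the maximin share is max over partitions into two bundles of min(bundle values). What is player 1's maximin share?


Step 1: Item values = 67, 61, 50
Step 2: Enumerate all 2-bundle partitions and take the smaller bundle:
  Partition 1: {67} vs {61,50} -> bundles 67, 111; min = 67
  Partition 2: {61} vs {67,50} -> bundles 61, 117; min = 61
  Partition 3: {50} vs {67,61} -> bundles 50, 128; min = 50
Step 3: MMS = max(67, 61, 50) = 67

67


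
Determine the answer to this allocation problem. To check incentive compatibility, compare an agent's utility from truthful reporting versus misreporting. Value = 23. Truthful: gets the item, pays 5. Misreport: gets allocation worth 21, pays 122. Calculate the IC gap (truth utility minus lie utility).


Step 1: U(truth) = value - payment = 23 - 5 = 18
Step 2: U(lie) = allocation - payment = 21 - 122 = -101
Step 3: IC gap = 18 - (-101) = 119

119


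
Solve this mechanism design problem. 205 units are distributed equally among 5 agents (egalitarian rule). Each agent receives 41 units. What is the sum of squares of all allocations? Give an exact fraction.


Step 1: Each agent's share = 205/5 = 41
Step 2: Square of each share = (41)^2 = 1681
Step 3: Sum of squares = 5 * 1681 = 8405

8405


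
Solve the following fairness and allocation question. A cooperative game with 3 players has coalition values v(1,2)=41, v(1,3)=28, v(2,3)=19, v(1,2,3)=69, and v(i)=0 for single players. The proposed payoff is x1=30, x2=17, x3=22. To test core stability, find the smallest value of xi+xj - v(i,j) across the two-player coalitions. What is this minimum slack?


Step 1: Slack for coalition (1,2): x1+x2 - v12 = 47 - 41 = 6
Step 2: Slack for coalition (1,3): x1+x3 - v13 = 52 - 28 = 24
Step 3: Slack for coalition (2,3): x2+x3 - v23 = 39 - 19 = 20
Step 4: Minimum slack = min(6, 24, 20) = 6, attained by (1,2); no pair can gain by deviating, so the allocation is in the core

6


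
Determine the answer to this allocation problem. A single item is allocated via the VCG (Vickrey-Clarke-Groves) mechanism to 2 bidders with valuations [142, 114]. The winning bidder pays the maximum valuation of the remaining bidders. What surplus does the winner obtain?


Step 1: The winner is the agent with the highest value: agent 0 with value 142
Step 2: Values of other agents: [114]
Step 3: VCG payment = max of others' values = 114
Step 4: Surplus = 142 - 114 = 28

28


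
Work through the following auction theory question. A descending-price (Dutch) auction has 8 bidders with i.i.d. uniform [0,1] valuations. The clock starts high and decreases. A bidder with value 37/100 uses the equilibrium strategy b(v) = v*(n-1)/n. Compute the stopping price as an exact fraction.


Step 1: Dutch auctions are strategically equivalent to first-price auctions
Step 2: The equilibrium bid is b(v) = v*(n-1)/n
Step 3: b = 37/100 * 7/8
Step 4: b = 259/800

259/800


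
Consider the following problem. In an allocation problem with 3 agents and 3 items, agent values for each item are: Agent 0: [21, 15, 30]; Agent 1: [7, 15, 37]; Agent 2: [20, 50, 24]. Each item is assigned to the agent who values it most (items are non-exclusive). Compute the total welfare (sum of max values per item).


Step 1: For each item, find the maximum value among all agents.
Step 2: Item 0 -> Agent 0 (value 21)
Step 3: Item 1 -> Agent 2 (value 50)
Step 4: Item 2 -> Agent 1 (value 37)
Step 5: Total welfare = 21 + 50 + 37 = 108

108


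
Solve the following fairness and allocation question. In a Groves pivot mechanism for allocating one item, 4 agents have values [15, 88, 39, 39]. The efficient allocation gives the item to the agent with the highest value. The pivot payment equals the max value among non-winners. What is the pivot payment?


Step 1: The efficient winner is agent 1 with value 88
Step 2: Other agents' values: [15, 39, 39]
Step 3: Pivot payment = max(others) = 39
Step 4: The winner pays 39

39


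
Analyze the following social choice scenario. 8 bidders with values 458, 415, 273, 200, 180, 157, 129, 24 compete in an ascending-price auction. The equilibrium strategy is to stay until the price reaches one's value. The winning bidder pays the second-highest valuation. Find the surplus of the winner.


Step 1: Identify the highest value: 458
Step 2: Identify the second-highest value: 415
Step 3: The final price = second-highest value = 415
Step 4: Surplus = 458 - 415 = 43

43
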